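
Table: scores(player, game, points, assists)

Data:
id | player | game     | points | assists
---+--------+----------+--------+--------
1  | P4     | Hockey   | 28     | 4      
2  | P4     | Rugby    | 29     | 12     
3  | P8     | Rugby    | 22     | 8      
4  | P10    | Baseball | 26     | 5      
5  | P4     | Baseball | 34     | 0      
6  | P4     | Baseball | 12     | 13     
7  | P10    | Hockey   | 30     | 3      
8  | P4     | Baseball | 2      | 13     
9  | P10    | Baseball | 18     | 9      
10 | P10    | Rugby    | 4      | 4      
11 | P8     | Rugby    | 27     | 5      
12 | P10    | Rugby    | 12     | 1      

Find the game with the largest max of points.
SELECT game, MAX(points) as val
FROM scores
GROUP BY game
ORDER BY val DESC
LIMIT 1

Result: Baseball with max(points) = 34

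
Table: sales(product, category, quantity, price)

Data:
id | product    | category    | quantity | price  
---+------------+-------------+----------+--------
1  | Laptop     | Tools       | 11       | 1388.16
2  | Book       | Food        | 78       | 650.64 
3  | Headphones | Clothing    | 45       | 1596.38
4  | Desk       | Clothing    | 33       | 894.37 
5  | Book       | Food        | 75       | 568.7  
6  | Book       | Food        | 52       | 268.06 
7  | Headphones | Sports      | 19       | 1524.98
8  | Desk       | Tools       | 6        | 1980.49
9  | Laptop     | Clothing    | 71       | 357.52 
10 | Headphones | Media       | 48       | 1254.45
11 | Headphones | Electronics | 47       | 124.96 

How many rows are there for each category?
SELECT category, COUNT(*) as count
FROM sales
GROUP BY category

Result:
  Clothing: 3
  Electronics: 1
  Food: 3
  Media: 1
  Sports: 1
  Tools: 2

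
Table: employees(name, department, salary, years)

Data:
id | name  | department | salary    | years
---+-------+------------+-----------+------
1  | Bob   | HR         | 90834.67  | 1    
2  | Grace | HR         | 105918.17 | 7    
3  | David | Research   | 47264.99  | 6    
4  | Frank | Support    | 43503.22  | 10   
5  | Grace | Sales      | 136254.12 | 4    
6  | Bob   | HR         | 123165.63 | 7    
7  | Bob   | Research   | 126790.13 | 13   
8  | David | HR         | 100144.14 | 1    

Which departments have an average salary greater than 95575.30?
SELECT department, AVG(salary)
FROM employees
GROUP BY department
HAVING AVG(salary) > 95575.30

Result:
  HR: avg=105015.65
  Sales: avg=136254.12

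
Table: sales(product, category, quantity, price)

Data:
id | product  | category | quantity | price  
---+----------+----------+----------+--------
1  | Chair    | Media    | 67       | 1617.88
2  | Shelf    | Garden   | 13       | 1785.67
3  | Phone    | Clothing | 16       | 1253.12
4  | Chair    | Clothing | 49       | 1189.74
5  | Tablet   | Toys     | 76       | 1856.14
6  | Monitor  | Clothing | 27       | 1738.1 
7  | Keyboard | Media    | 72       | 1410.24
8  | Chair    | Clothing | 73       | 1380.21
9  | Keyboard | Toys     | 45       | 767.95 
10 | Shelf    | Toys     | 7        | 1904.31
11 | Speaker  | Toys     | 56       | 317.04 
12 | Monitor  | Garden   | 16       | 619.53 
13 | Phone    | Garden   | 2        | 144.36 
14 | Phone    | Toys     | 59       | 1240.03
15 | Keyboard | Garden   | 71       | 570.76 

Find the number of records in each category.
SELECT category, COUNT(*) as count
FROM sales
GROUP BY category

Result:
  Clothing: 4
  Garden: 4
  Media: 2
  Toys: 5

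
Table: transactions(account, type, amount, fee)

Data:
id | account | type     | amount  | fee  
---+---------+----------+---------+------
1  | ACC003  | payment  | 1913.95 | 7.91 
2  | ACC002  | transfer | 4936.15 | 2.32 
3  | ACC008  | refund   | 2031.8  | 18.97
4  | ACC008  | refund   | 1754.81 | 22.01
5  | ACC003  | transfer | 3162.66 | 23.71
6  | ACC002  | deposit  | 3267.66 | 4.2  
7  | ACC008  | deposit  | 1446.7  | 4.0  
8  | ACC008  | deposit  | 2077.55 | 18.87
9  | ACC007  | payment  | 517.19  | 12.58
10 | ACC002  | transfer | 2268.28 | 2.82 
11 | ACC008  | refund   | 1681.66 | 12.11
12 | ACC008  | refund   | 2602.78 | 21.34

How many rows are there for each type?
SELECT type, COUNT(*) as count
FROM transactions
GROUP BY type

Result:
  deposit: 3
  payment: 2
  refund: 4
  transfer: 3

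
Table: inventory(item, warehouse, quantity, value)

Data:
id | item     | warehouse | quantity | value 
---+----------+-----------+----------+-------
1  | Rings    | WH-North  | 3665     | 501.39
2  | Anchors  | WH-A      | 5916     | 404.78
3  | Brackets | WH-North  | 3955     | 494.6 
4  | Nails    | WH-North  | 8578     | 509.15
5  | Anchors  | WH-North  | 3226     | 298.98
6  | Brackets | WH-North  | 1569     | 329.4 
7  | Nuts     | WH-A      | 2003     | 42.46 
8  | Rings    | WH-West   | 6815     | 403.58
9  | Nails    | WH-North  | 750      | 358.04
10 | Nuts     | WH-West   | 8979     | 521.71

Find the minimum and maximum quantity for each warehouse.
SELECT warehouse, MIN(quantity), MAX(quantity)
FROM inventory
GROUP BY warehouse

Result:
  WH-A: min=2003, max=5916
  WH-North: min=750, max=8578
  WH-West: min=6815, max=8979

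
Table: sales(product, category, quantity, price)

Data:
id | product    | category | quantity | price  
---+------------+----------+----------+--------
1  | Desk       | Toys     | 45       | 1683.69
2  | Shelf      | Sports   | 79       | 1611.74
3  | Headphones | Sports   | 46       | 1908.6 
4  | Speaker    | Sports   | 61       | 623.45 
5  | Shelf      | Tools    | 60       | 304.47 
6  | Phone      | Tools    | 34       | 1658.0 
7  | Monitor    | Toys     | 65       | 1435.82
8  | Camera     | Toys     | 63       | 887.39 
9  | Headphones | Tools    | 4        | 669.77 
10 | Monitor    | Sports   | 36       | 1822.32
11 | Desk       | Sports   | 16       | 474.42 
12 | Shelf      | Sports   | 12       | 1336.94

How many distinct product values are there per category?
SELECT category, COUNT(DISTINCT product)
FROM sales
GROUP BY category

Result:
  Sports: 5 distinct
  Tools: 3 distinct
  Toys: 3 distinct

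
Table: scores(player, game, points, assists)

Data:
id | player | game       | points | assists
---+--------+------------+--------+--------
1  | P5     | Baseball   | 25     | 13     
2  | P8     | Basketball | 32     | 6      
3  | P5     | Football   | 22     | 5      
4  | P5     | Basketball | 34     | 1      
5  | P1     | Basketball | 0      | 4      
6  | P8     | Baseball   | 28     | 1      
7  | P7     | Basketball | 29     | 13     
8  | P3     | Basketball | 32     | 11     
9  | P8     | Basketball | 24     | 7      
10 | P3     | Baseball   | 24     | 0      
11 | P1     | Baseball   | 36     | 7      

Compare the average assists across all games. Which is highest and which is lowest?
SELECT game, AVG(assists)
FROM scores
GROUP BY game
ORDER BY AVG(assists)

All groups:
  Football: 5.00
  Baseball: 5.25
  Basketball: 7.00

Highest: Basketball (7.00)
Lowest: Football (5.00)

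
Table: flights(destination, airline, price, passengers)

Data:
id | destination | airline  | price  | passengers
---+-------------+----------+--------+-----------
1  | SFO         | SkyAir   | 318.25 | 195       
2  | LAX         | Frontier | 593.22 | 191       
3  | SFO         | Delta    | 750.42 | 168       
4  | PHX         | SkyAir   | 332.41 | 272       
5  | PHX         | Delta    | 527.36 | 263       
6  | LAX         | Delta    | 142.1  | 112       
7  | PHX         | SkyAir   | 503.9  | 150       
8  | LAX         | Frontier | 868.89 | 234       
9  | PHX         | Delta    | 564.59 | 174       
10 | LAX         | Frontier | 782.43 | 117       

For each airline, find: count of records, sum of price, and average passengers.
SELECT airline,
       COUNT(*) as cnt,
       SUM(price) as total_price,
       AVG(passengers) as avg_passengers
FROM flights
GROUP BY airline

Result:
  Delta: 4 records, 1984.47 total price, 179.25 avg passengers
  Frontier: 3 records, 2244.54 total price, 180.67 avg passengers
  SkyAir: 3 records, 1154.56 total price, 205.67 avg passengers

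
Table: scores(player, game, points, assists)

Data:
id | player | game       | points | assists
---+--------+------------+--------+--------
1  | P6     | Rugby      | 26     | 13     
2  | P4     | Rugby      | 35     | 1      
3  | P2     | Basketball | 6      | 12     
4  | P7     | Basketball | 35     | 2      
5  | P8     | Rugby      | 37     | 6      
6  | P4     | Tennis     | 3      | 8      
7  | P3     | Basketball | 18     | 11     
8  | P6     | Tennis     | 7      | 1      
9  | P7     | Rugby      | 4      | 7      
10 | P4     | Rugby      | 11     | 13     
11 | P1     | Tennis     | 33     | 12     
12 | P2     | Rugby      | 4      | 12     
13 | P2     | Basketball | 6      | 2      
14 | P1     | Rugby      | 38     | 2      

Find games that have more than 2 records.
SELECT game, COUNT(*) as cnt
FROM scores
GROUP BY game
HAVING COUNT(*) > 2

Result:
  Basketball: 4
  Rugby: 7
  Tennis: 3

Note: HAVING filters groups after aggregation, WHERE filters rows before.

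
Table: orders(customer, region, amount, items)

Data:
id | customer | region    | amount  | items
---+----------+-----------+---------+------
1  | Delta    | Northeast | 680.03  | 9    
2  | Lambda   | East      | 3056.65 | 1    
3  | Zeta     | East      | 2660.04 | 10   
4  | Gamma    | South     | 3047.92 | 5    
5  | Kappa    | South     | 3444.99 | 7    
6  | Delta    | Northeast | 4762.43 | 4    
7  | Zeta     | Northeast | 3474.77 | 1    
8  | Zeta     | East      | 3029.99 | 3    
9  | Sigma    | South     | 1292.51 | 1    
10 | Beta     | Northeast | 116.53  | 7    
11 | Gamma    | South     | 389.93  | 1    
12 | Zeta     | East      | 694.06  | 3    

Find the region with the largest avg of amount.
SELECT region, AVG(amount) as val
FROM orders
GROUP BY region
ORDER BY val DESC
LIMIT 1

Result: East with avg(amount) = 2360.19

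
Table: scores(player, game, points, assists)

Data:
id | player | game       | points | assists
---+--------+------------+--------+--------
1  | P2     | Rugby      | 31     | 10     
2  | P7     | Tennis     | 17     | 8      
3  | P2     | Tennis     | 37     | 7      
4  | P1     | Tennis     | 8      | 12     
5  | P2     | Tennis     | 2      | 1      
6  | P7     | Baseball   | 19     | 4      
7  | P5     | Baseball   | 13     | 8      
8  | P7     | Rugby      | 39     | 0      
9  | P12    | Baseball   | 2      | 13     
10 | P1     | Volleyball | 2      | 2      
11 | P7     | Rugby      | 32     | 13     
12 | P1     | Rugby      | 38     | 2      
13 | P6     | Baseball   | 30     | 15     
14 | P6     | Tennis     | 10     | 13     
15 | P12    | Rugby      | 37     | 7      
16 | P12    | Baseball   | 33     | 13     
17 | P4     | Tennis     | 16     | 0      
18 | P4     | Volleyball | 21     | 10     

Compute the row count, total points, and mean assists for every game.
SELECT game,
       COUNT(*) as cnt,
       SUM(points) as total_points,
       AVG(assists) as avg_assists
FROM scores
GROUP BY game

Result:
  Baseball: 5 records, 97 total points, 10.60 avg assists
  Rugby: 5 records, 177 total points, 6.40 avg assists
  Tennis: 6 records, 90 total points, 6.83 avg assists
  Volleyball: 2 records, 23 total points, 6.00 avg assists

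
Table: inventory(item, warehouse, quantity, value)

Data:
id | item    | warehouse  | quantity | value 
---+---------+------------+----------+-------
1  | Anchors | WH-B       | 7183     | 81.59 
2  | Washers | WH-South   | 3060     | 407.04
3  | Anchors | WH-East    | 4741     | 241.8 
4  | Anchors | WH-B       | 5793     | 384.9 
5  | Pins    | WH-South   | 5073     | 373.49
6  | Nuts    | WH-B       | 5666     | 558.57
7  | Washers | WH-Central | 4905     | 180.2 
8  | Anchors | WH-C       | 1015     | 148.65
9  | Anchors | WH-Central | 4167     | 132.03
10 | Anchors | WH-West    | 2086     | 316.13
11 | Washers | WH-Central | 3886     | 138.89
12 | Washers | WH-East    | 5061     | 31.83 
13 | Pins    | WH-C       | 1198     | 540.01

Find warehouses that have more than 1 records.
SELECT warehouse, COUNT(*) as cnt
FROM inventory
GROUP BY warehouse
HAVING COUNT(*) > 1

Result:
  WH-B: 3
  WH-C: 2
  WH-Central: 3
  WH-East: 2
  WH-South: 2

Note: HAVING filters groups after aggregation, WHERE filters rows before.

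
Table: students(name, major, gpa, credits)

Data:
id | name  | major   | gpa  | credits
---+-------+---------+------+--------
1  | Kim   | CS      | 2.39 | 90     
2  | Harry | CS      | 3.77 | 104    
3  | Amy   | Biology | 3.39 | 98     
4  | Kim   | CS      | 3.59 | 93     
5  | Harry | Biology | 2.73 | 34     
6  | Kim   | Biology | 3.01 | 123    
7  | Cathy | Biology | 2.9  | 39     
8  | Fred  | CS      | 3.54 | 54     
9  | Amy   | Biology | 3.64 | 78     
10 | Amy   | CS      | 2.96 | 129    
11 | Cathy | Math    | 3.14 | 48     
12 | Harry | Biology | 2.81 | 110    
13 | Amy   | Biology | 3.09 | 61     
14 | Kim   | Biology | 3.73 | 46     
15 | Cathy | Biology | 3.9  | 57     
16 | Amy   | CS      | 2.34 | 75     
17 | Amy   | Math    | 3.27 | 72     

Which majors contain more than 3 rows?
SELECT major, COUNT(*) as cnt
FROM students
GROUP BY major
HAVING COUNT(*) > 3

Result:
  Biology: 9
  CS: 6

Note: HAVING filters groups after aggregation, WHERE filters rows before.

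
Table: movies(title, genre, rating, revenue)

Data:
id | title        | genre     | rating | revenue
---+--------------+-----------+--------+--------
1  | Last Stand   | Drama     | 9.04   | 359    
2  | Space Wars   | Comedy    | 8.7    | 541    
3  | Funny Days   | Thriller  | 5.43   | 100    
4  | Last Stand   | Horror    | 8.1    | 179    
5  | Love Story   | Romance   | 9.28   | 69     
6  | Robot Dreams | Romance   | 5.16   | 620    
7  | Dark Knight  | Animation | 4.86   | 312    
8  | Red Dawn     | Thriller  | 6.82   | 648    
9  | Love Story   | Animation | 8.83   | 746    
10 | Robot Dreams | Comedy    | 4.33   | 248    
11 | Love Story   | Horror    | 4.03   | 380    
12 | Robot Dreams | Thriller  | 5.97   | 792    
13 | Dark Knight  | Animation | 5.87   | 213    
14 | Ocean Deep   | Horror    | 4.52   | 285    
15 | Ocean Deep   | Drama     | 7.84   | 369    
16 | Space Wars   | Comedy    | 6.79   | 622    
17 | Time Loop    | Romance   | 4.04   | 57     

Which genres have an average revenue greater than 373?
SELECT genre, AVG(revenue)
FROM movies
GROUP BY genre
HAVING AVG(revenue) > 373

Result:
  Animation: avg=423.67
  Comedy: avg=470.33
  Thriller: avg=513.33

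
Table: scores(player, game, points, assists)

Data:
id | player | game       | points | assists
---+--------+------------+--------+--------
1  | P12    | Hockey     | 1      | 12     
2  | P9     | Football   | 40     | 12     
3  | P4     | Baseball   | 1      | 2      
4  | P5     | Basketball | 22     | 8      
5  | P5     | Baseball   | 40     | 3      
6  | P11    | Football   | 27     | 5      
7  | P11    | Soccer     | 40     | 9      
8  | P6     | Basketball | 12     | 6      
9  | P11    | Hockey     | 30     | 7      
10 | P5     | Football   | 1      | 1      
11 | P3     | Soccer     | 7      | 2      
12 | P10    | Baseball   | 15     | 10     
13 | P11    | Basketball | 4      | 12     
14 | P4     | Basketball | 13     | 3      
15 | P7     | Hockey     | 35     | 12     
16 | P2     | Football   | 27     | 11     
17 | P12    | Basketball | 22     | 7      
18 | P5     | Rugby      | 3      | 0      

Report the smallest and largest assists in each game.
SELECT game, MIN(assists), MAX(assists)
FROM scores
GROUP BY game

Result:
  Baseball: min=2, max=10
  Basketball: min=3, max=12
  Football: min=1, max=12
  Hockey: min=7, max=12
  Rugby: min=0, max=0
  Soccer: min=2, max=9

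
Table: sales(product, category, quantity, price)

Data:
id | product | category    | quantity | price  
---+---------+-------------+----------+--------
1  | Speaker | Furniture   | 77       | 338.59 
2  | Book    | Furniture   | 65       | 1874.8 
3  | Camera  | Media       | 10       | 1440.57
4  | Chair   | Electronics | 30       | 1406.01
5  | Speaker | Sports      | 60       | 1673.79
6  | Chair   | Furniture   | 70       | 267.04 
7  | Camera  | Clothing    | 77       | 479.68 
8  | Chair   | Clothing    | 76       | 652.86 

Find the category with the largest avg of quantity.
SELECT category, AVG(quantity) as val
FROM sales
GROUP BY category
ORDER BY val DESC
LIMIT 1

Result: Clothing with avg(quantity) = 76.50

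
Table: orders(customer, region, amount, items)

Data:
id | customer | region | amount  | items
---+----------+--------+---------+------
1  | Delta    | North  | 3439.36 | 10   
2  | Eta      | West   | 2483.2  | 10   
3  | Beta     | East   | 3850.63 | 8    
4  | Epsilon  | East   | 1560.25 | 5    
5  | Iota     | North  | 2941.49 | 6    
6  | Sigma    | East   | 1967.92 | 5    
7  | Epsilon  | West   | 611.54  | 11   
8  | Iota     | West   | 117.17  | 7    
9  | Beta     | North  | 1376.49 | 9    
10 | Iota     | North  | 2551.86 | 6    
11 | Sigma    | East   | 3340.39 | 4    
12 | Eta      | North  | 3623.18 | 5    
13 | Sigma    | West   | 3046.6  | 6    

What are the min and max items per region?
SELECT region, MIN(items), MAX(items)
FROM orders
GROUP BY region

Result:
  East: min=4, max=8
  North: min=5, max=10
  West: min=6, max=11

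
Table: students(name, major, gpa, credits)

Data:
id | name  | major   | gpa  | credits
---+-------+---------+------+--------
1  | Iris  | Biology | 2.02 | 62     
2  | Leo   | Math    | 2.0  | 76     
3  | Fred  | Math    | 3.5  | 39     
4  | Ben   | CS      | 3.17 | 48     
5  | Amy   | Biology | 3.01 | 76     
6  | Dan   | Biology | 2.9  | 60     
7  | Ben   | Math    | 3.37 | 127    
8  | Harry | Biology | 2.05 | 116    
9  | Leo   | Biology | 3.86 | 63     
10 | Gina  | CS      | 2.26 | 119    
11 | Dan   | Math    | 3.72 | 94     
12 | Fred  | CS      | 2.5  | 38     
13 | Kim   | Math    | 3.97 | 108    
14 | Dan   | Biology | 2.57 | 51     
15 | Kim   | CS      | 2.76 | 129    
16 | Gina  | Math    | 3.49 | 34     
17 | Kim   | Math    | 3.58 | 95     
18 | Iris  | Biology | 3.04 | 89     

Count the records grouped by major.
SELECT major, COUNT(*) as count
FROM students
GROUP BY major

Result:
  Biology: 7
  CS: 4
  Math: 7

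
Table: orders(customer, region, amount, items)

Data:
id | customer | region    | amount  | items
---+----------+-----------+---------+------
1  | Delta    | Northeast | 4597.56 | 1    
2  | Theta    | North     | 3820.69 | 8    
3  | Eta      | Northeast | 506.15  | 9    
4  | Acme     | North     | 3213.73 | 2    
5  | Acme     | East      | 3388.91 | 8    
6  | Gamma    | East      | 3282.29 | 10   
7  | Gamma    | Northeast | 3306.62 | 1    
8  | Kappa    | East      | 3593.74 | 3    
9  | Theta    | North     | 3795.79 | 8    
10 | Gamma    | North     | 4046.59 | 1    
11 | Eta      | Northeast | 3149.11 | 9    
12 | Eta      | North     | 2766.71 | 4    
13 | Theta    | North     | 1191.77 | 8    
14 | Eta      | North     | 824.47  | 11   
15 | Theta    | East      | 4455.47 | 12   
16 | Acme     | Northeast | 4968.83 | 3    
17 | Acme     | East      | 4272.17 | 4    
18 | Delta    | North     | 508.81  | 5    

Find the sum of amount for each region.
SELECT region, SUM(amount) as result
FROM orders
GROUP BY region

Result:
  East: 18992.58
  North: 20168.56
  Northeast: 16528.27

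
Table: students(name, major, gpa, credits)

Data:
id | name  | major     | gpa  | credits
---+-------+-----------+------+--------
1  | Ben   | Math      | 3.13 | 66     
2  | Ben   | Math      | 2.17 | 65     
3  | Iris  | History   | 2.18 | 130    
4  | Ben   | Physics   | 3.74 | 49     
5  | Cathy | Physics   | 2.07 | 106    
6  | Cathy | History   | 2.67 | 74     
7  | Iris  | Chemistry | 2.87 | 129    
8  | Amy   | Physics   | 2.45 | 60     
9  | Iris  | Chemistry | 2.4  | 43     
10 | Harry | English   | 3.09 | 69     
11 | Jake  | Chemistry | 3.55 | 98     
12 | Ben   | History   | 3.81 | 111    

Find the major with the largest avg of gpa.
SELECT major, AVG(gpa) as val
FROM students
GROUP BY major
ORDER BY val DESC
LIMIT 1

Result: English with avg(gpa) = 3.09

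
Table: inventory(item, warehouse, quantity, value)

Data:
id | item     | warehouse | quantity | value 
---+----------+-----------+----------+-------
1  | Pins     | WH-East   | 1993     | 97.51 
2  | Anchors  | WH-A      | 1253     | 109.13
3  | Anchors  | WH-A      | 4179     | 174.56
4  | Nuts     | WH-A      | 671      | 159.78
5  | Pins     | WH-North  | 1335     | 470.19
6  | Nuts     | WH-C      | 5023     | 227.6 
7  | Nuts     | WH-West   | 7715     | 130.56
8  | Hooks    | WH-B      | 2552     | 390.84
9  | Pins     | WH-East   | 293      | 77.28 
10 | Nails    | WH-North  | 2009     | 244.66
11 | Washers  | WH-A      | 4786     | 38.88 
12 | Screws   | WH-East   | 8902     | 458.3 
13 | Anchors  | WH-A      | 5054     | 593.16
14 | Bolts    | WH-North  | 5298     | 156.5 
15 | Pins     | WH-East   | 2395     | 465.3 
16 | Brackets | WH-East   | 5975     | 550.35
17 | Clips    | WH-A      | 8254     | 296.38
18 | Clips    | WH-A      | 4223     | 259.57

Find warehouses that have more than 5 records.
SELECT warehouse, COUNT(*) as cnt
FROM inventory
GROUP BY warehouse
HAVING COUNT(*) > 5

Result:
  WH-A: 7

Note: HAVING filters groups after aggregation, WHERE filters rows before.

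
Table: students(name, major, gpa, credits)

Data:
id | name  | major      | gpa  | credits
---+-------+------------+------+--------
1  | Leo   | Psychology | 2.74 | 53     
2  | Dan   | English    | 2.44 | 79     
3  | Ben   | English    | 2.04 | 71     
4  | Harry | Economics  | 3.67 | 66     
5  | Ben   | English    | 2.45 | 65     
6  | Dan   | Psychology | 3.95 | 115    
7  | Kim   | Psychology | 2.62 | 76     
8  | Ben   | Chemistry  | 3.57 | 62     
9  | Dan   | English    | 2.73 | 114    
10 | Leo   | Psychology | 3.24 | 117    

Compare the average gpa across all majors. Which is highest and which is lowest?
SELECT major, AVG(gpa)
FROM students
GROUP BY major
ORDER BY AVG(gpa)

All groups:
  English: 2.42
  Psychology: 3.14
  Chemistry: 3.57
  Economics: 3.67

Highest: Economics (3.67)
Lowest: English (2.42)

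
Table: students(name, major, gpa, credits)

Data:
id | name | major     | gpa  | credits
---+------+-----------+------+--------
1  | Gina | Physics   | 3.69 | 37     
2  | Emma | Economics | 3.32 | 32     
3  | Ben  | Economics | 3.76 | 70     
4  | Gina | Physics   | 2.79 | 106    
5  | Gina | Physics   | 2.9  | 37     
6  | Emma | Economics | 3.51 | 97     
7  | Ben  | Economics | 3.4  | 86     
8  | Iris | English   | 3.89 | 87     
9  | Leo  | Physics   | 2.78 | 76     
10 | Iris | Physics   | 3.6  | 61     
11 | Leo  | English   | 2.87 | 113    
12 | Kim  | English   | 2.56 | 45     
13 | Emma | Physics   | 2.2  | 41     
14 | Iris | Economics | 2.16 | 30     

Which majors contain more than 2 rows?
SELECT major, COUNT(*) as cnt
FROM students
GROUP BY major
HAVING COUNT(*) > 2

Result:
  Economics: 5
  English: 3
  Physics: 6

Note: HAVING filters groups after aggregation, WHERE filters rows before.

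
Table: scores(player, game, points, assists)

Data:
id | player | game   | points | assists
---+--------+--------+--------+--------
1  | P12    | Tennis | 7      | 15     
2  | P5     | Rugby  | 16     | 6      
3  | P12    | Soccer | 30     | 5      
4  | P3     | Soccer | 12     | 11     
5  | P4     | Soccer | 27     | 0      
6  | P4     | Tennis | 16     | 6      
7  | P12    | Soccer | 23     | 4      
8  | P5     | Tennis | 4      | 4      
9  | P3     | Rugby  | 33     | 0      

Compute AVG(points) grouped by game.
SELECT game, AVG(points) as result
FROM scores
GROUP BY game

Result:
  Rugby: 24.50
  Soccer: 23.00
  Tennis: 9.00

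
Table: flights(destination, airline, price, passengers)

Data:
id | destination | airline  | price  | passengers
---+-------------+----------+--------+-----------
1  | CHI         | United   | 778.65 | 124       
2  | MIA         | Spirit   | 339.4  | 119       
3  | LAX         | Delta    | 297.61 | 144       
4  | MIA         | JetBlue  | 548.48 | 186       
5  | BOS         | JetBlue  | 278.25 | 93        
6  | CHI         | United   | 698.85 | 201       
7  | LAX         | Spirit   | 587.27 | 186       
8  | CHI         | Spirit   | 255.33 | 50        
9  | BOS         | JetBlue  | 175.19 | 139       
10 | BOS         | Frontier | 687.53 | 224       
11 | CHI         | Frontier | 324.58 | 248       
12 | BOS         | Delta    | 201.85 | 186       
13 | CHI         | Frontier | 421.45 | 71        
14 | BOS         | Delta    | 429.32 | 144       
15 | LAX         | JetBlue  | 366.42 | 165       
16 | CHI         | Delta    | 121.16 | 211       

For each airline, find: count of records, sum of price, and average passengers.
SELECT airline,
       COUNT(*) as cnt,
       SUM(price) as total_price,
       AVG(passengers) as avg_passengers
FROM flights
GROUP BY airline

Result:
  Delta: 4 records, 1049.94 total price, 171.25 avg passengers
  Frontier: 3 records, 1433.56 total price, 181.00 avg passengers
  JetBlue: 4 records, 1368.34 total price, 145.75 avg passengers
  Spirit: 3 records, 1182.00 total price, 118.33 avg passengers
  United: 2 records, 1477.50 total price, 162.50 avg passengers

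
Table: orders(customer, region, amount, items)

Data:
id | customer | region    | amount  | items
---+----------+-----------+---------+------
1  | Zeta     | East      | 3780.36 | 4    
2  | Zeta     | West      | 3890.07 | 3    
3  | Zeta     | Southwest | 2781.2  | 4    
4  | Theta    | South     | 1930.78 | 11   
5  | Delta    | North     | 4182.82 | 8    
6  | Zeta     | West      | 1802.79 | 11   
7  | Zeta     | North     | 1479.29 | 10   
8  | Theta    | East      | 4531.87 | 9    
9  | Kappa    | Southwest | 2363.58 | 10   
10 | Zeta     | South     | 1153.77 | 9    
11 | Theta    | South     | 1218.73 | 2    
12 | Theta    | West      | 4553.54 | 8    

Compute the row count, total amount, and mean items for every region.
SELECT region,
       COUNT(*) as cnt,
       SUM(amount) as total_amount,
       AVG(items) as avg_items
FROM orders
GROUP BY region

Result:
  East: 2 records, 8312.23 total amount, 6.50 avg items
  North: 2 records, 5662.11 total amount, 9.00 avg items
  South: 3 records, 4303.28 total amount, 7.33 avg items
  Southwest: 2 records, 5144.78 total amount, 7.00 avg items
  West: 3 records, 10246.40 total amount, 7.33 avg items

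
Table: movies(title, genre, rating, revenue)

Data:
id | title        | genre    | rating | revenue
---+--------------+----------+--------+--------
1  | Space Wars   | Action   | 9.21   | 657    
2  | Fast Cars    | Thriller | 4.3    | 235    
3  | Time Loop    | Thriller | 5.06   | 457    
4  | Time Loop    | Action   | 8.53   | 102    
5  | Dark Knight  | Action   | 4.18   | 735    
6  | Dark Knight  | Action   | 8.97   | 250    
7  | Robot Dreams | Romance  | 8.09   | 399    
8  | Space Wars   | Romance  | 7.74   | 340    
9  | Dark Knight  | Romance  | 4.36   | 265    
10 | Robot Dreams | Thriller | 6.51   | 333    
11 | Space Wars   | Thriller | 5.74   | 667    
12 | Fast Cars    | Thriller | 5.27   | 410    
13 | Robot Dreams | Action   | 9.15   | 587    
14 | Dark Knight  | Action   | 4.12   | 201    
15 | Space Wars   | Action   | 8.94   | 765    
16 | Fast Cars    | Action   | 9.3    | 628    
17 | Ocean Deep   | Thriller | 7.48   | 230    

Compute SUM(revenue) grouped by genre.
SELECT genre, SUM(revenue) as result
FROM movies
GROUP BY genre

Result:
  Action: 3925
  Romance: 1004
  Thriller: 2332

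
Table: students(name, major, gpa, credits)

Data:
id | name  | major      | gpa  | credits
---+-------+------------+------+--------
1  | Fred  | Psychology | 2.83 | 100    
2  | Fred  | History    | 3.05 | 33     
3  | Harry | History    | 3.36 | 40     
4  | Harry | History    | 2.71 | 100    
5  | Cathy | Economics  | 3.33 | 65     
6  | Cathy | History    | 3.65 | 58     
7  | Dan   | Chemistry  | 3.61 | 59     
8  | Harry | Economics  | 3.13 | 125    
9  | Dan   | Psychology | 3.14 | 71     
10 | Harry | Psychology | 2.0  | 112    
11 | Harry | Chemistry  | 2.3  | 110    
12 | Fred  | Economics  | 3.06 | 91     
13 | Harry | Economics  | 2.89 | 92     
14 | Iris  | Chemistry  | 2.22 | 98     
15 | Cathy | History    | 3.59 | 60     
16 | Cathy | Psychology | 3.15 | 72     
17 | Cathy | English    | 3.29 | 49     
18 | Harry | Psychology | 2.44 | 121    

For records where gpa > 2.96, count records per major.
SELECT major, COUNT(*)
FROM students
WHERE gpa > 2.96
GROUP BY major

Note: WHERE filters rows before grouping.

Result:
  Chemistry: 1
  Economics: 3
  English: 1
  History: 4
  Psychology: 2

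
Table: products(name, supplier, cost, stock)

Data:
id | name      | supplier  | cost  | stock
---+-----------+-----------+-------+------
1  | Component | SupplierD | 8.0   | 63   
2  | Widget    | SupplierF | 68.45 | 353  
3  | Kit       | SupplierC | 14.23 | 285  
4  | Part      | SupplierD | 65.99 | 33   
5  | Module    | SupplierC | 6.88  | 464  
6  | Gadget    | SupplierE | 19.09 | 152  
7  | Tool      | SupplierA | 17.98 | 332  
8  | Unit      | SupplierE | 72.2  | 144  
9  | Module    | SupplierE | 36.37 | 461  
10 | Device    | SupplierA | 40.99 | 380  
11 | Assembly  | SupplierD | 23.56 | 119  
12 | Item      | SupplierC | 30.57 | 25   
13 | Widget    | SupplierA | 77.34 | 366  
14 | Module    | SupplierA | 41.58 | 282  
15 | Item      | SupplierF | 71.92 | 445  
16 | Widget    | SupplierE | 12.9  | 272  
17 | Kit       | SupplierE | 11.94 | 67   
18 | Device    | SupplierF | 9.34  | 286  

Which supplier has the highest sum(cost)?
SELECT supplier, SUM(cost) as val
FROM products
GROUP BY supplier
ORDER BY val DESC
LIMIT 1

Result: SupplierA with sum(cost) = 177.89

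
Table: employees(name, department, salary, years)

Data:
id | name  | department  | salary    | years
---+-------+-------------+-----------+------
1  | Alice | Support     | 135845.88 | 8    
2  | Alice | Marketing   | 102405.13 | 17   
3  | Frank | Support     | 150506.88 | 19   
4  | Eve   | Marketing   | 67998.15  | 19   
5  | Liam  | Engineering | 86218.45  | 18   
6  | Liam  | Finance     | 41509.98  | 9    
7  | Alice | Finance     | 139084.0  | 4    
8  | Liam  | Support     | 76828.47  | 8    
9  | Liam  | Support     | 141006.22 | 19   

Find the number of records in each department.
SELECT department, COUNT(*) as count
FROM employees
GROUP BY department

Result:
  Engineering: 1
  Finance: 2
  Marketing: 2
  Support: 4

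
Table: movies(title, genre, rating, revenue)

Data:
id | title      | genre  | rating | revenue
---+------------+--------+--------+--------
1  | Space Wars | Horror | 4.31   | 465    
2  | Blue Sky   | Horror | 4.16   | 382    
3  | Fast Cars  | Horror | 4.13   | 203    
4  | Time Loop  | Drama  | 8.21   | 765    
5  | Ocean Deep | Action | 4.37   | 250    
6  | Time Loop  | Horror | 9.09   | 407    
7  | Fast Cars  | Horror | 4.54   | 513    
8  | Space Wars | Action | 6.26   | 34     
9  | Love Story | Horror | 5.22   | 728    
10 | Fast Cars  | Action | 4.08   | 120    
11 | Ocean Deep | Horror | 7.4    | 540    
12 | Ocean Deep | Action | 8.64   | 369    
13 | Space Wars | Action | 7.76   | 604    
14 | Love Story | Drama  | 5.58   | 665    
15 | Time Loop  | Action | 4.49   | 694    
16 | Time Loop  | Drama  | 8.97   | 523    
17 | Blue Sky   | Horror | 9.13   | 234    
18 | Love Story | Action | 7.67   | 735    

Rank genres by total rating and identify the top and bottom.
SELECT genre, SUM(rating)
FROM movies
GROUP BY genre
ORDER BY SUM(rating)

All groups:
  Drama: 22.76
  Action: 43.27
  Horror: 47.98

Highest: Horror (47.98)
Lowest: Drama (22.76)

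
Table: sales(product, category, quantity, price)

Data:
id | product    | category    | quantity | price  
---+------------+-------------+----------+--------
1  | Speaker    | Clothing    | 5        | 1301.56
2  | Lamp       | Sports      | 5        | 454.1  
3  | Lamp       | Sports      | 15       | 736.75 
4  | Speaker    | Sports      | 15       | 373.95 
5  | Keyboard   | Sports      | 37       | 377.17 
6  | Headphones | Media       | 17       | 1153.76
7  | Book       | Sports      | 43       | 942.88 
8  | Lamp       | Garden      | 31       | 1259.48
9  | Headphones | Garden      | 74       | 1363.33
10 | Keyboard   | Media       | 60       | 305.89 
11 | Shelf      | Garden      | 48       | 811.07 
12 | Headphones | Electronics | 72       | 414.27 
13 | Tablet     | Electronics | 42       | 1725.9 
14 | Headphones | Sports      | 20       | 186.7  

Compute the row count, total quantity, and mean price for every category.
SELECT category,
       COUNT(*) as cnt,
       SUM(quantity) as total_quantity,
       AVG(price) as avg_price
FROM sales
GROUP BY category

Result:
  Clothing: 1 records, 5 total quantity, 1301.56 avg price
  Electronics: 2 records, 114 total quantity, 1070.09 avg price
  Garden: 3 records, 153 total quantity, 1144.63 avg price
  Media: 2 records, 77 total quantity, 729.83 avg price
  Sports: 6 records, 135 total quantity, 511.93 avg price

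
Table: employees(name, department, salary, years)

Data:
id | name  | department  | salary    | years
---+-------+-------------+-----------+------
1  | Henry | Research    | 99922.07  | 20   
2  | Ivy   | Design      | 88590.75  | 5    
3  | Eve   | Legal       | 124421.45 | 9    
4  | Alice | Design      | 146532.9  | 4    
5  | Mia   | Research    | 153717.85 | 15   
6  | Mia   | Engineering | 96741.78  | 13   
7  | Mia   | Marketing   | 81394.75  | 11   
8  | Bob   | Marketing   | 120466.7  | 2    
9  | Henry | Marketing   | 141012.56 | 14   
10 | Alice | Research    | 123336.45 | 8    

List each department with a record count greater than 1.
SELECT department, COUNT(*) as cnt
FROM employees
GROUP BY department
HAVING COUNT(*) > 1

Result:
  Design: 2
  Marketing: 3
  Research: 3

Note: HAVING filters groups after aggregation, WHERE filters rows before.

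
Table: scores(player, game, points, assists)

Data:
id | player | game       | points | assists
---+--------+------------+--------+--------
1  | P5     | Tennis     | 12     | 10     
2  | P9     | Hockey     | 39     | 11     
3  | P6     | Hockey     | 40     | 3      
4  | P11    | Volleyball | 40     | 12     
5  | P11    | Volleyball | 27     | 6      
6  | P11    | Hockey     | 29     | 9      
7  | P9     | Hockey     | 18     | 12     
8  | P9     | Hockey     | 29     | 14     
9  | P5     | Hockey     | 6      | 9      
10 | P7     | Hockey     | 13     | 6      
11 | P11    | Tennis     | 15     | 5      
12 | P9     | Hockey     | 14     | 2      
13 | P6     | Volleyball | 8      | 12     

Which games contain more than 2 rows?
SELECT game, COUNT(*) as cnt
FROM scores
GROUP BY game
HAVING COUNT(*) > 2

Result:
  Hockey: 8
  Volleyball: 3

Note: HAVING filters groups after aggregation, WHERE filters rows before.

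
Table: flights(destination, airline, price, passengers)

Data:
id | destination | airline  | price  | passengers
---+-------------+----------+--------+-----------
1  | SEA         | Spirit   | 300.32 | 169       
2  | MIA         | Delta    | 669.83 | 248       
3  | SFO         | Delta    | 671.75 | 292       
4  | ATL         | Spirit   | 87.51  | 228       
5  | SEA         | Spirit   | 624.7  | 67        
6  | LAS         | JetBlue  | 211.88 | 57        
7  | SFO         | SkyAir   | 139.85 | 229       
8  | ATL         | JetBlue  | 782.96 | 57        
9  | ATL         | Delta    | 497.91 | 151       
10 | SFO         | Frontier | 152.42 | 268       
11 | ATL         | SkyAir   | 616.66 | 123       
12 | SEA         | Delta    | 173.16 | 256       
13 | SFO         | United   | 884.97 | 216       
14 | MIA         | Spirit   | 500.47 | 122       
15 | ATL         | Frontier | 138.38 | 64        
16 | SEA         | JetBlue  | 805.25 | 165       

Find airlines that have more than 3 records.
SELECT airline, COUNT(*) as cnt
FROM flights
GROUP BY airline
HAVING COUNT(*) > 3

Result:
  Delta: 4
  Spirit: 4

Note: HAVING filters groups after aggregation, WHERE filters rows before.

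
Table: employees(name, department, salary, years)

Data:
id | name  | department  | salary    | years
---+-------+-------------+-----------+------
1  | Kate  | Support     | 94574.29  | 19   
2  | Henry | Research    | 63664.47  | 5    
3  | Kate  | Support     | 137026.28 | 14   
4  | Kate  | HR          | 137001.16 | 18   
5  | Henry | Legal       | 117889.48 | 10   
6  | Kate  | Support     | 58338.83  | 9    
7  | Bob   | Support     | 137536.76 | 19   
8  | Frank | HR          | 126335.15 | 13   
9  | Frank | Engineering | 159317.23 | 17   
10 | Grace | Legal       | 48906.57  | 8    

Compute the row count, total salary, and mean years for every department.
SELECT department,
       COUNT(*) as cnt,
       SUM(salary) as total_salary,
       AVG(years) as avg_years
FROM employees
GROUP BY department

Result:
  Engineering: 1 records, 159317.23 total salary, 17.00 avg years
  HR: 2 records, 263336.31 total salary, 15.50 avg years
  Legal: 2 records, 166796.05 total salary, 9.00 avg years
  Research: 1 records, 63664.47 total salary, 5.00 avg years
  Support: 4 records, 427476.16 total salary, 15.25 avg years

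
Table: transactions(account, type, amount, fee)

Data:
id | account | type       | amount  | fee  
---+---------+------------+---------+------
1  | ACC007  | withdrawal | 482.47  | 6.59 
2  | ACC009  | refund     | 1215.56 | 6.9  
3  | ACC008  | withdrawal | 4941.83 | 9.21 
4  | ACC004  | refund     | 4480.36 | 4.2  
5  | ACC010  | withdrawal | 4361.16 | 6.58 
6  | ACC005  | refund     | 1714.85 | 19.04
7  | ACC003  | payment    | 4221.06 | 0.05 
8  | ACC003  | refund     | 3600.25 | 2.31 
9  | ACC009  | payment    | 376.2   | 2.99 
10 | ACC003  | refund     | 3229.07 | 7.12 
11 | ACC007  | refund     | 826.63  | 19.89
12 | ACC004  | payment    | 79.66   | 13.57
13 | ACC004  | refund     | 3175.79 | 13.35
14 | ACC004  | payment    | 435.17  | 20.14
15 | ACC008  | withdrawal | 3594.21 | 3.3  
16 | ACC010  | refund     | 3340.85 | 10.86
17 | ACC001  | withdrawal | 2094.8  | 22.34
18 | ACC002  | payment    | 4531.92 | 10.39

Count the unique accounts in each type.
SELECT type, COUNT(DISTINCT account)
FROM transactions
GROUP BY type

Result:
  payment: 4 distinct
  refund: 6 distinct
  withdrawal: 4 distinct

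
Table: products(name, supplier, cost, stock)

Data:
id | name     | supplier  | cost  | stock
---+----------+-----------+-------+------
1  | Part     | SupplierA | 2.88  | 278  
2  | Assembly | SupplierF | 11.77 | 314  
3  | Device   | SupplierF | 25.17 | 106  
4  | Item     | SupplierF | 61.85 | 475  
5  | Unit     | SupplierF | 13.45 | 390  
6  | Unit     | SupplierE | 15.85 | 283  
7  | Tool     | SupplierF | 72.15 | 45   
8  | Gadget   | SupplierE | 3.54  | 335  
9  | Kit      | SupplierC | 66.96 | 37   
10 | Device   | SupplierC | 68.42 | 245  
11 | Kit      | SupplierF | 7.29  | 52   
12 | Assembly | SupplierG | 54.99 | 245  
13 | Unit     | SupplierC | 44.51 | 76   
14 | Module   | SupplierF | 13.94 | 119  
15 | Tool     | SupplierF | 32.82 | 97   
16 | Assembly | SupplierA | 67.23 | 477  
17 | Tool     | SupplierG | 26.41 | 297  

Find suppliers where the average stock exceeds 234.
SELECT supplier, AVG(stock)
FROM products
GROUP BY supplier
HAVING AVG(stock) > 234

Result:
  SupplierA: avg=377.50
  SupplierE: avg=309.00
  SupplierG: avg=271.00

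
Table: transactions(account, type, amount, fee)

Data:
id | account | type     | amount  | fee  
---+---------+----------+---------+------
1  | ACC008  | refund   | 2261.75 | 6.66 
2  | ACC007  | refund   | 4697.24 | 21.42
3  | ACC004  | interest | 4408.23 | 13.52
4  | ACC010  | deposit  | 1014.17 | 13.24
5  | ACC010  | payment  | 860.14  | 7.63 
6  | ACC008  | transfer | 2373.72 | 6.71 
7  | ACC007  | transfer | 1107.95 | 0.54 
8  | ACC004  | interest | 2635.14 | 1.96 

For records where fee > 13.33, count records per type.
SELECT type, COUNT(*)
FROM transactions
WHERE fee > 13.33
GROUP BY type

Note: WHERE filters rows before grouping.

Result:
  interest: 1
  refund: 1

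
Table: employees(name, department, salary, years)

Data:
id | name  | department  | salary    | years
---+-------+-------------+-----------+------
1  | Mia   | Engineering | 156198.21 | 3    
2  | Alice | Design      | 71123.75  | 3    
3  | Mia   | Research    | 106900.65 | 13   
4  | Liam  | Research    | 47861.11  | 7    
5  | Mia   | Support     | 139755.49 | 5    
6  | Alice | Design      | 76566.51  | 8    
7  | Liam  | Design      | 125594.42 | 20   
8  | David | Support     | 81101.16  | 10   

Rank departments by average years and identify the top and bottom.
SELECT department, AVG(years)
FROM employees
GROUP BY department
ORDER BY AVG(years)

All groups:
  Engineering: 3.00
  Support: 7.50
  Research: 10.00
  Design: 10.33

Highest: Design (10.33)
Lowest: Engineering (3.00)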